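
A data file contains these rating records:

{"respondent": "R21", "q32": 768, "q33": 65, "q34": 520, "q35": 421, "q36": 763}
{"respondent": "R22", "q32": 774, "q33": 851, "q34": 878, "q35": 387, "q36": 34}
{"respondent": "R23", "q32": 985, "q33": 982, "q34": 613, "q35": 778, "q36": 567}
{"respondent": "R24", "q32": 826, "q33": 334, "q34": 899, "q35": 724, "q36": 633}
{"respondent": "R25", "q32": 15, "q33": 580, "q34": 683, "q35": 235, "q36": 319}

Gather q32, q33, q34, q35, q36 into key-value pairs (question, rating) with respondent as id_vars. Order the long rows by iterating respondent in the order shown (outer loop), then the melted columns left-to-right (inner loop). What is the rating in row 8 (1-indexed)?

25 rows total (5 × 5). Row 8: index ⌊(8-1)/5⌋ = 1 into respondent → R22; (8-1) mod 5 = 2 into the melted columns → q34.
So row 8 is (R22, q34, 878); rating = 878.

878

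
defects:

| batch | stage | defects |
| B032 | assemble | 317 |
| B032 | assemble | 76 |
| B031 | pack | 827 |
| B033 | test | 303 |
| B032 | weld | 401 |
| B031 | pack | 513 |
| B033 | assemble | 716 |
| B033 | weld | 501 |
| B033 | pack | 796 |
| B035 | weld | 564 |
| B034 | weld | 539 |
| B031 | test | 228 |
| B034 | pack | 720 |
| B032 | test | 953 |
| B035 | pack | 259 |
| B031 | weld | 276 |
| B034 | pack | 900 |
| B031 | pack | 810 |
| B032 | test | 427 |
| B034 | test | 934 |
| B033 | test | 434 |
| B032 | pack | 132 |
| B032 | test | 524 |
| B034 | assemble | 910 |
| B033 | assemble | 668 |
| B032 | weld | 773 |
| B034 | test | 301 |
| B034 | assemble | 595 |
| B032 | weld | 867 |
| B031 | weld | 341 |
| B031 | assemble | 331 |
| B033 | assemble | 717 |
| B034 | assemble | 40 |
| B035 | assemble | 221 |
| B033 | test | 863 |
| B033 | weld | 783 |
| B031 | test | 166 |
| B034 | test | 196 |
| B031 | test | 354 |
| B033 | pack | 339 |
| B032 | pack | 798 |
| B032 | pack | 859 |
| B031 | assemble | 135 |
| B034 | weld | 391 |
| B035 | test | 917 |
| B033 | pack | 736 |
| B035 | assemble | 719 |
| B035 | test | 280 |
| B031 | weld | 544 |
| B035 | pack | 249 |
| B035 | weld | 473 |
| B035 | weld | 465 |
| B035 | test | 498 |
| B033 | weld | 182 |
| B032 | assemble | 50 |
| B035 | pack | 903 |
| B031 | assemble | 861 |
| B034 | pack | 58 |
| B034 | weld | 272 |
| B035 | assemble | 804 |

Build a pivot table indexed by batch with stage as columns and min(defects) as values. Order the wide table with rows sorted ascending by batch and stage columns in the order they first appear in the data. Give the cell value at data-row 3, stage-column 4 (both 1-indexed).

With rows sorted ascending by batch, row 3 is batch=B033. stage columns in first-appearance order: assemble, pack, test, weld; column 4 is weld.
Long rows with batch=B033, stage=weld: min(501, 783, 182) = 182.

182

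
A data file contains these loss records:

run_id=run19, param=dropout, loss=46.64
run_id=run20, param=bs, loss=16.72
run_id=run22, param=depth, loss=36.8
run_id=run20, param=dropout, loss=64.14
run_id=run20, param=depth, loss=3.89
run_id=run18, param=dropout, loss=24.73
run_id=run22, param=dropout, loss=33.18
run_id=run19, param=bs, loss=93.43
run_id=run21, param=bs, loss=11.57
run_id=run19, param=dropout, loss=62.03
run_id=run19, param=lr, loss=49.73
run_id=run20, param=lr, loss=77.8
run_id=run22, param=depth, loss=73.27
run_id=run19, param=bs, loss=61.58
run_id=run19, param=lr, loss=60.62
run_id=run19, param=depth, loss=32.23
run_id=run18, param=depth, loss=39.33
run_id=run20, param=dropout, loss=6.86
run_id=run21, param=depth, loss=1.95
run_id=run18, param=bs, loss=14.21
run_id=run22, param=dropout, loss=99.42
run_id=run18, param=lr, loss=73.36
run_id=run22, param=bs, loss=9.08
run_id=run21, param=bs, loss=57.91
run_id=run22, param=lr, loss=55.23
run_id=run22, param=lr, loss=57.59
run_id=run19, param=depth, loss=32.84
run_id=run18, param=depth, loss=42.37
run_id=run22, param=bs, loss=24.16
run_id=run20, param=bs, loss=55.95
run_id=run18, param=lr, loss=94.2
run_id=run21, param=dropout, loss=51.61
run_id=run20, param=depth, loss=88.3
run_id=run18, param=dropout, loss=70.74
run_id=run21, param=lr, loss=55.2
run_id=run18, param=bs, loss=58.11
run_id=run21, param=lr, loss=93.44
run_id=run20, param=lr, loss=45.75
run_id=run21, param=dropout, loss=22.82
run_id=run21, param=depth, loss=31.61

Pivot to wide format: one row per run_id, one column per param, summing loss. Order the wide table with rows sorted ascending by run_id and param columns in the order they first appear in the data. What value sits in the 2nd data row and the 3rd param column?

With rows sorted ascending by run_id, row 2 is run_id=run19. param columns in first-appearance order: dropout, bs, depth, lr; column 3 is depth.
Long rows with run_id=run19, param=depth: 32.23 + 32.84 = 65.07.

65.07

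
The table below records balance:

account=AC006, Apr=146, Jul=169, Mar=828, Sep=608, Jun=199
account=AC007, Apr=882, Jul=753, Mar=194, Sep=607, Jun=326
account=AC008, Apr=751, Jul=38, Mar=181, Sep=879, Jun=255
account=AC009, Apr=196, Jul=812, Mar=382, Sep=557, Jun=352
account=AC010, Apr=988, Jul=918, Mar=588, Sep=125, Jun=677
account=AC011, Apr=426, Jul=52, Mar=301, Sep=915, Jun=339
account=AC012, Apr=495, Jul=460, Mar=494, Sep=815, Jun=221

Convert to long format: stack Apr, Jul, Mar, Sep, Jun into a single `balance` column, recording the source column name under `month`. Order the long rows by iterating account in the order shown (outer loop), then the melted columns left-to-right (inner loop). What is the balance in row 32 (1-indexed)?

35 rows total (7 × 5). Row 32: index ⌊(32-1)/5⌋ = 6 into account → AC012; (32-1) mod 5 = 1 into the melted columns → Jul.
So row 32 is (AC012, Jul, 460); balance = 460.

460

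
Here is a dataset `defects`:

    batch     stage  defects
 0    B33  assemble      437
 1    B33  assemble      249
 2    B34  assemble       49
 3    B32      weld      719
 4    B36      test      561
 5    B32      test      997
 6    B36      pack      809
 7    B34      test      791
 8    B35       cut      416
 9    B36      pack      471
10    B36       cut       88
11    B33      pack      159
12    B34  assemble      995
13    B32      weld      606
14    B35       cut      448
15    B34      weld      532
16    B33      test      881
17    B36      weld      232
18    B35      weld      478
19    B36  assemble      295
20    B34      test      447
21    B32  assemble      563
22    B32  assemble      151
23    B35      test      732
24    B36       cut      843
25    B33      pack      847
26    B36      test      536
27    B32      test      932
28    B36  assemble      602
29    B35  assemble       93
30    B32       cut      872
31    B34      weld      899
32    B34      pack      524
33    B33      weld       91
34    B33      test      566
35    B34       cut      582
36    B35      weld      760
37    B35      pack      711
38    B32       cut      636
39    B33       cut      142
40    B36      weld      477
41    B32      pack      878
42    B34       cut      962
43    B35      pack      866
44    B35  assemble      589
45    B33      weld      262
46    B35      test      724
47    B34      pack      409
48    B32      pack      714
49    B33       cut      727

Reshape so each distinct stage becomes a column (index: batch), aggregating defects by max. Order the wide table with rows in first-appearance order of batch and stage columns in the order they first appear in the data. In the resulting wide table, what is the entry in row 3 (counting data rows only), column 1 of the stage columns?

563

With rows in first-appearance order of batch, row 3 is batch=B32. stage columns in first-appearance order: assemble, weld, test, pack, cut; column 1 is assemble.
Long rows with batch=B32, stage=assemble: max(563, 151) = 563.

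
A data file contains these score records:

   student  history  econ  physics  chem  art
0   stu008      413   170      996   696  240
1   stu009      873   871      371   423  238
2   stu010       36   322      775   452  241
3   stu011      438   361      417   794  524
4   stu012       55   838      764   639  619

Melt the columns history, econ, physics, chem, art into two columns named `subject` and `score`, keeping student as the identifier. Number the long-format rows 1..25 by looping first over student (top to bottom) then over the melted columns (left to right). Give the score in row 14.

452

25 rows total (5 × 5). Row 14: index ⌊(14-1)/5⌋ = 2 into student → stu010; (14-1) mod 5 = 3 into the melted columns → chem.
So row 14 is (stu010, chem, 452); score = 452.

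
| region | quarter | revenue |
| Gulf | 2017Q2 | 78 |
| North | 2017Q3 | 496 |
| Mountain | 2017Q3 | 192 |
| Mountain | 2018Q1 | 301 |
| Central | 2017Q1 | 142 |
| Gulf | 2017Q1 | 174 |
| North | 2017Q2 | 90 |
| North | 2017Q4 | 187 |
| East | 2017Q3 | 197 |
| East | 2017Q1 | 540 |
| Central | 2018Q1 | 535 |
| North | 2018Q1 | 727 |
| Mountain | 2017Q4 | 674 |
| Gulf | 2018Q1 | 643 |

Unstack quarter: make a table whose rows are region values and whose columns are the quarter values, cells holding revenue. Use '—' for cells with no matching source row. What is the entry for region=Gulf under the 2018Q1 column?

The long row with region=Gulf, quarter=2018Q1 has revenue=643.

643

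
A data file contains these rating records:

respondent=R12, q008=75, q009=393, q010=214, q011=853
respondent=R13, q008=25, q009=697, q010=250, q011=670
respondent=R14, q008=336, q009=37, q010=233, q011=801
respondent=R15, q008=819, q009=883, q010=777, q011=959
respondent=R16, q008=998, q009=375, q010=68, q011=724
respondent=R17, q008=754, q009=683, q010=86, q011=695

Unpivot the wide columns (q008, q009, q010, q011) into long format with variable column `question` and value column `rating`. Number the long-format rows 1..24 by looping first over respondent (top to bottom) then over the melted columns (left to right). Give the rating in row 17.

998

24 rows total (6 × 4). Row 17: index ⌊(17-1)/4⌋ = 4 into respondent → R16; (17-1) mod 4 = 0 into the melted columns → q008.
So row 17 is (R16, q008, 998); rating = 998.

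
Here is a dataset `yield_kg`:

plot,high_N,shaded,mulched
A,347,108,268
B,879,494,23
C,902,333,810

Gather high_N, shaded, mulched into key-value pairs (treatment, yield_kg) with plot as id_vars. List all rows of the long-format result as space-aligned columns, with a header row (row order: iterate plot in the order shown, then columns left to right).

Each (plot, column) pair becomes one row: 3 × 3 = 9 rows.
For example, (A, high_N) → yield_kg=347.

plot  treatment  yield_kg
A     high_N     347     
A     shaded     108     
A     mulched    268     
B     high_N     879     
B     shaded     494     
B     mulched    23      
C     high_N     902     
C     shaded     333     
C     mulched    810     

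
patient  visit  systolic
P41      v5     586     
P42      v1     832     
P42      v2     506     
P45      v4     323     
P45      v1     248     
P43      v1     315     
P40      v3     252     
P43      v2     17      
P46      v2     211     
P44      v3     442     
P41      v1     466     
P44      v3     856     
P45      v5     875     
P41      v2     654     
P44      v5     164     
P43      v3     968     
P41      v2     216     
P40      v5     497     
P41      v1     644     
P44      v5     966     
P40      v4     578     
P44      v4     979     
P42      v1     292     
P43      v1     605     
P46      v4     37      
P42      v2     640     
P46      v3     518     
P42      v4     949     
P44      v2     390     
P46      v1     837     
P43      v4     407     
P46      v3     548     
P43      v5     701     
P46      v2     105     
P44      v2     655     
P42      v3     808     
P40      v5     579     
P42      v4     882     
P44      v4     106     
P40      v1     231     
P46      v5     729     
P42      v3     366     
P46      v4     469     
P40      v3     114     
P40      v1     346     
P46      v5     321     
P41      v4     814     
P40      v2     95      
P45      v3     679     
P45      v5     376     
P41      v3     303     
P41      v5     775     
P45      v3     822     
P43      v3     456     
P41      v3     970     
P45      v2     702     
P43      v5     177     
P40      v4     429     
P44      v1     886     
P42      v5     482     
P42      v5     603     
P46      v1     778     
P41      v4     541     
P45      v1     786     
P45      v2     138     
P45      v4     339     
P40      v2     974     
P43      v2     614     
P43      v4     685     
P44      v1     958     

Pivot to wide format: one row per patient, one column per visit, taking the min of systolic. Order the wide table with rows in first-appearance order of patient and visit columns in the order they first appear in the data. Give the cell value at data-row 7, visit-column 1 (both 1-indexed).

With rows in first-appearance order of patient, row 7 is patient=P44. visit columns in first-appearance order: v5, v1, v2, v4, v3; column 1 is v5.
Long rows with patient=P44, visit=v5: min(164, 966) = 164.

164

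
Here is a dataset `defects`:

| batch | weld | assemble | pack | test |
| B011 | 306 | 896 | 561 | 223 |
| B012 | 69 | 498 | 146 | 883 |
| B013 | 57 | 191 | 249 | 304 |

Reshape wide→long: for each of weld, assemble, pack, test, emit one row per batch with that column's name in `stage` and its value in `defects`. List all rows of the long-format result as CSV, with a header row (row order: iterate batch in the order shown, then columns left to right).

Each (batch, column) pair becomes one row: 3 × 4 = 12 rows.
For example, (B011, weld) → defects=306.

batch,stage,defects
B011,weld,306
B011,assemble,896
B011,pack,561
B011,test,223
B012,weld,69
B012,assemble,498
B012,pack,146
B012,test,883
B013,weld,57
B013,assemble,191
B013,pack,249
B013,test,304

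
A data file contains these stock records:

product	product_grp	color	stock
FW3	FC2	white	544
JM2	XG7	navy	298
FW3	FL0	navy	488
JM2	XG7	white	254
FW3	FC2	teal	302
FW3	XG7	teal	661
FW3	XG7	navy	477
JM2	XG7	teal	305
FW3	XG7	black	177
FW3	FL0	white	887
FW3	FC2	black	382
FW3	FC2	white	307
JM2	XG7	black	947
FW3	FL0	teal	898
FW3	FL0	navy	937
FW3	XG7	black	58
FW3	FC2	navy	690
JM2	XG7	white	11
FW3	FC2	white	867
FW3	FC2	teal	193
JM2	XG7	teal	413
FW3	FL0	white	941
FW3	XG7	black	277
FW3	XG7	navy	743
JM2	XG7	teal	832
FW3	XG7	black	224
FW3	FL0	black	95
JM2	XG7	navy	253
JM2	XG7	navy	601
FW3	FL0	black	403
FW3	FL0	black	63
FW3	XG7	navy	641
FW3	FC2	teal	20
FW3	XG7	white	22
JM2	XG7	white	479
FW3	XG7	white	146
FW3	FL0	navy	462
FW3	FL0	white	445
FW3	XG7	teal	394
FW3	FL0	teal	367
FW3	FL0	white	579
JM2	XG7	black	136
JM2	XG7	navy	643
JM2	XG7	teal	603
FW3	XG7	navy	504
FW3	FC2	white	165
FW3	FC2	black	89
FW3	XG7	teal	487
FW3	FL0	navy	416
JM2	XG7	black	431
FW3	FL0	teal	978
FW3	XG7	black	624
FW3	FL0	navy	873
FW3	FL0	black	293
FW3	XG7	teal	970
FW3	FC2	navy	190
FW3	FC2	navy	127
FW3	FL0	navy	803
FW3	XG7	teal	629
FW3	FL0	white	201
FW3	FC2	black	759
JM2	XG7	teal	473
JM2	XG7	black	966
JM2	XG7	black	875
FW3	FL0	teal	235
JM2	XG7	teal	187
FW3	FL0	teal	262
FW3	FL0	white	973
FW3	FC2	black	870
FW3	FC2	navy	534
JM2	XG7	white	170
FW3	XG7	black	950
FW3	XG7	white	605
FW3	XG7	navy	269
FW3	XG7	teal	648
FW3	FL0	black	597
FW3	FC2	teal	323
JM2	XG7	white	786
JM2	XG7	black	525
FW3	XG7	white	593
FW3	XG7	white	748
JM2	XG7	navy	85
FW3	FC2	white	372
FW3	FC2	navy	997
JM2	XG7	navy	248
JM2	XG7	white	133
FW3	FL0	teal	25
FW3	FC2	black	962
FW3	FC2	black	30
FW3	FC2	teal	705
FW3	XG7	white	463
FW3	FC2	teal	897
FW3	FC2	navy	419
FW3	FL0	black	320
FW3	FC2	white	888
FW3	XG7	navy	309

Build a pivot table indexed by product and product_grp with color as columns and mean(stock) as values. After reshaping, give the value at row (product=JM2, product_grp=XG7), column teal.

468.83

Rows with product=JM2, product_grp=XG7 and color=teal: stock values are 305, 413, 832, 603, 473, 187.
(305 + 413 + 832 + 603 + 473 + 187) / 6 = 468.83.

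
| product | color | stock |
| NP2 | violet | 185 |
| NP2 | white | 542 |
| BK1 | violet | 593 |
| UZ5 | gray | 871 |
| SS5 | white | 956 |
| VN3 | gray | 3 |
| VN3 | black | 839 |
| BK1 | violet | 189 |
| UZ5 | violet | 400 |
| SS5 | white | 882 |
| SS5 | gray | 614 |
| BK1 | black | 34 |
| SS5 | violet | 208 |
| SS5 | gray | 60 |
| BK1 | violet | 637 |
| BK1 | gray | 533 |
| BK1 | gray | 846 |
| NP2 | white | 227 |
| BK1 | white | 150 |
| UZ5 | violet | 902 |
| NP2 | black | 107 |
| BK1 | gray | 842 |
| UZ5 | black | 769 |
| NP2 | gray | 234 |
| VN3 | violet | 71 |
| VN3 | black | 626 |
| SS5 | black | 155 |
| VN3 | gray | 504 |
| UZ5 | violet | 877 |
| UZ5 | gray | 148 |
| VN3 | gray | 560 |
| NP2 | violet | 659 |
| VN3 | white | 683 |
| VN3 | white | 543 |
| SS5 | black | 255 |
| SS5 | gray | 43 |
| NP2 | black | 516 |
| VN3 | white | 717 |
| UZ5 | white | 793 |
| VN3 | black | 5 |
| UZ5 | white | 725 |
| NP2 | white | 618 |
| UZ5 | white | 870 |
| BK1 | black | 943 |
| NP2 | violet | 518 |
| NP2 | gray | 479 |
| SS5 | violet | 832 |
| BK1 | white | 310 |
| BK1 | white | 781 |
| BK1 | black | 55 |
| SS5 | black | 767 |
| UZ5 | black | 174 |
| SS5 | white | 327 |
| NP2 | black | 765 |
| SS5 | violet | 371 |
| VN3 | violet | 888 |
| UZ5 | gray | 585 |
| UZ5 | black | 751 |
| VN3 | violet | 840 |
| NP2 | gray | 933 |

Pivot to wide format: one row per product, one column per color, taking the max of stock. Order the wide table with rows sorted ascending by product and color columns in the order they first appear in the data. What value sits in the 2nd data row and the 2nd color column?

With rows sorted ascending by product, row 2 is product=NP2. color columns in first-appearance order: violet, white, gray, black; column 2 is white.
Long rows with product=NP2, color=white: max(542, 227, 618) = 618.

618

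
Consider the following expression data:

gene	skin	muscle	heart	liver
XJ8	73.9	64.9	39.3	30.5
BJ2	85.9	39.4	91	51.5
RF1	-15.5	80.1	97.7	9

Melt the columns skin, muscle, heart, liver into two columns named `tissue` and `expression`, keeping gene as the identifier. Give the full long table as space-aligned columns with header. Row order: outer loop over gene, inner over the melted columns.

Each (gene, column) pair becomes one row: 3 × 4 = 12 rows.
For example, (XJ8, skin) → expression=73.9.

gene  tissue  expression
XJ8   skin    73.9      
XJ8   muscle  64.9      
XJ8   heart   39.3      
XJ8   liver   30.5      
BJ2   skin    85.9      
BJ2   muscle  39.4      
BJ2   heart   91        
BJ2   liver   51.5      
RF1   skin    -15.5     
RF1   muscle  80.1      
RF1   heart   97.7      
RF1   liver   9         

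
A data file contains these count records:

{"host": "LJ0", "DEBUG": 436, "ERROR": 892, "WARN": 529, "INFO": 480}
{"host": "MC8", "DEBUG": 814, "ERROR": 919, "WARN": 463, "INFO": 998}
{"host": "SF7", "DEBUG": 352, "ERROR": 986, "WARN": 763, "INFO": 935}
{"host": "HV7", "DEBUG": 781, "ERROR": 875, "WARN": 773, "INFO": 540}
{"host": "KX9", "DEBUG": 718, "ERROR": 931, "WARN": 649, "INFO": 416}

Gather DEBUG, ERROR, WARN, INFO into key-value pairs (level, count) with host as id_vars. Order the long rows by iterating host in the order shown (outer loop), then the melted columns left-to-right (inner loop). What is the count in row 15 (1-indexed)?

20 rows total (5 × 4). Row 15: index ⌊(15-1)/4⌋ = 3 into host → HV7; (15-1) mod 4 = 2 into the melted columns → WARN.
So row 15 is (HV7, WARN, 773); count = 773.

773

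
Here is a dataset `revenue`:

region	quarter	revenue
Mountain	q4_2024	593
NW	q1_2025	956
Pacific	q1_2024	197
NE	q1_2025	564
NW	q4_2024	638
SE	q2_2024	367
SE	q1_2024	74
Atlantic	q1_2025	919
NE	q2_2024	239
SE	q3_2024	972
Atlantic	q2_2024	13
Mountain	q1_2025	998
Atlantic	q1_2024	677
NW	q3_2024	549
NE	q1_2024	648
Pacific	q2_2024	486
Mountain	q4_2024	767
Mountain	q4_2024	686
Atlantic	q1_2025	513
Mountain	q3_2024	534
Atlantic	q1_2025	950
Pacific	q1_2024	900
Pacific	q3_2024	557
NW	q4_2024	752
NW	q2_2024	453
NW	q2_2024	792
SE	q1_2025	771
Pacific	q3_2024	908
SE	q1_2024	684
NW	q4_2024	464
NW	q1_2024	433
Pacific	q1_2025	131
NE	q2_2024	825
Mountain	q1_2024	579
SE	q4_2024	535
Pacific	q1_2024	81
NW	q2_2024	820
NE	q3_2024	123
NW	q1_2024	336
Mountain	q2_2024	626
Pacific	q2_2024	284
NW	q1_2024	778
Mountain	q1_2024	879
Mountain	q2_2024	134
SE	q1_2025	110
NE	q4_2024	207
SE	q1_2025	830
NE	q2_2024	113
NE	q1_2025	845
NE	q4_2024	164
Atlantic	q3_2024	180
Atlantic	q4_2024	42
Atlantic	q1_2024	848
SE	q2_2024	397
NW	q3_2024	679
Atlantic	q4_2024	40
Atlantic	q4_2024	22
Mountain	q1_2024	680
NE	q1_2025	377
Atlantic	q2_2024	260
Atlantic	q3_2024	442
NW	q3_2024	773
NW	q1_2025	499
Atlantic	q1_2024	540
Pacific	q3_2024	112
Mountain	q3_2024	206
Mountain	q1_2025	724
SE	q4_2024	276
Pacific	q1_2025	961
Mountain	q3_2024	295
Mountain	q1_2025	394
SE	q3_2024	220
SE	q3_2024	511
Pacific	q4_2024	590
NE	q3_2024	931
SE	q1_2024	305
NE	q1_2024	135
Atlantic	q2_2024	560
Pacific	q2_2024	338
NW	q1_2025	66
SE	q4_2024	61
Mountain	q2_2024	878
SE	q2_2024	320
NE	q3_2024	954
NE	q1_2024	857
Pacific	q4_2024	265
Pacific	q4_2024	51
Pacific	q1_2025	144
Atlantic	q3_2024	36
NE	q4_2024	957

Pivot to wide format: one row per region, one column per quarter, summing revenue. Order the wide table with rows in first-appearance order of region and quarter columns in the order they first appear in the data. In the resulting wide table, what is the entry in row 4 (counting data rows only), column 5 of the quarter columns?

With rows in first-appearance order of region, row 4 is region=NE. quarter columns in first-appearance order: q4_2024, q1_2025, q1_2024, q2_2024, q3_2024; column 5 is q3_2024.
Long rows with region=NE, quarter=q3_2024: 123 + 931 + 954 = 2008.

2008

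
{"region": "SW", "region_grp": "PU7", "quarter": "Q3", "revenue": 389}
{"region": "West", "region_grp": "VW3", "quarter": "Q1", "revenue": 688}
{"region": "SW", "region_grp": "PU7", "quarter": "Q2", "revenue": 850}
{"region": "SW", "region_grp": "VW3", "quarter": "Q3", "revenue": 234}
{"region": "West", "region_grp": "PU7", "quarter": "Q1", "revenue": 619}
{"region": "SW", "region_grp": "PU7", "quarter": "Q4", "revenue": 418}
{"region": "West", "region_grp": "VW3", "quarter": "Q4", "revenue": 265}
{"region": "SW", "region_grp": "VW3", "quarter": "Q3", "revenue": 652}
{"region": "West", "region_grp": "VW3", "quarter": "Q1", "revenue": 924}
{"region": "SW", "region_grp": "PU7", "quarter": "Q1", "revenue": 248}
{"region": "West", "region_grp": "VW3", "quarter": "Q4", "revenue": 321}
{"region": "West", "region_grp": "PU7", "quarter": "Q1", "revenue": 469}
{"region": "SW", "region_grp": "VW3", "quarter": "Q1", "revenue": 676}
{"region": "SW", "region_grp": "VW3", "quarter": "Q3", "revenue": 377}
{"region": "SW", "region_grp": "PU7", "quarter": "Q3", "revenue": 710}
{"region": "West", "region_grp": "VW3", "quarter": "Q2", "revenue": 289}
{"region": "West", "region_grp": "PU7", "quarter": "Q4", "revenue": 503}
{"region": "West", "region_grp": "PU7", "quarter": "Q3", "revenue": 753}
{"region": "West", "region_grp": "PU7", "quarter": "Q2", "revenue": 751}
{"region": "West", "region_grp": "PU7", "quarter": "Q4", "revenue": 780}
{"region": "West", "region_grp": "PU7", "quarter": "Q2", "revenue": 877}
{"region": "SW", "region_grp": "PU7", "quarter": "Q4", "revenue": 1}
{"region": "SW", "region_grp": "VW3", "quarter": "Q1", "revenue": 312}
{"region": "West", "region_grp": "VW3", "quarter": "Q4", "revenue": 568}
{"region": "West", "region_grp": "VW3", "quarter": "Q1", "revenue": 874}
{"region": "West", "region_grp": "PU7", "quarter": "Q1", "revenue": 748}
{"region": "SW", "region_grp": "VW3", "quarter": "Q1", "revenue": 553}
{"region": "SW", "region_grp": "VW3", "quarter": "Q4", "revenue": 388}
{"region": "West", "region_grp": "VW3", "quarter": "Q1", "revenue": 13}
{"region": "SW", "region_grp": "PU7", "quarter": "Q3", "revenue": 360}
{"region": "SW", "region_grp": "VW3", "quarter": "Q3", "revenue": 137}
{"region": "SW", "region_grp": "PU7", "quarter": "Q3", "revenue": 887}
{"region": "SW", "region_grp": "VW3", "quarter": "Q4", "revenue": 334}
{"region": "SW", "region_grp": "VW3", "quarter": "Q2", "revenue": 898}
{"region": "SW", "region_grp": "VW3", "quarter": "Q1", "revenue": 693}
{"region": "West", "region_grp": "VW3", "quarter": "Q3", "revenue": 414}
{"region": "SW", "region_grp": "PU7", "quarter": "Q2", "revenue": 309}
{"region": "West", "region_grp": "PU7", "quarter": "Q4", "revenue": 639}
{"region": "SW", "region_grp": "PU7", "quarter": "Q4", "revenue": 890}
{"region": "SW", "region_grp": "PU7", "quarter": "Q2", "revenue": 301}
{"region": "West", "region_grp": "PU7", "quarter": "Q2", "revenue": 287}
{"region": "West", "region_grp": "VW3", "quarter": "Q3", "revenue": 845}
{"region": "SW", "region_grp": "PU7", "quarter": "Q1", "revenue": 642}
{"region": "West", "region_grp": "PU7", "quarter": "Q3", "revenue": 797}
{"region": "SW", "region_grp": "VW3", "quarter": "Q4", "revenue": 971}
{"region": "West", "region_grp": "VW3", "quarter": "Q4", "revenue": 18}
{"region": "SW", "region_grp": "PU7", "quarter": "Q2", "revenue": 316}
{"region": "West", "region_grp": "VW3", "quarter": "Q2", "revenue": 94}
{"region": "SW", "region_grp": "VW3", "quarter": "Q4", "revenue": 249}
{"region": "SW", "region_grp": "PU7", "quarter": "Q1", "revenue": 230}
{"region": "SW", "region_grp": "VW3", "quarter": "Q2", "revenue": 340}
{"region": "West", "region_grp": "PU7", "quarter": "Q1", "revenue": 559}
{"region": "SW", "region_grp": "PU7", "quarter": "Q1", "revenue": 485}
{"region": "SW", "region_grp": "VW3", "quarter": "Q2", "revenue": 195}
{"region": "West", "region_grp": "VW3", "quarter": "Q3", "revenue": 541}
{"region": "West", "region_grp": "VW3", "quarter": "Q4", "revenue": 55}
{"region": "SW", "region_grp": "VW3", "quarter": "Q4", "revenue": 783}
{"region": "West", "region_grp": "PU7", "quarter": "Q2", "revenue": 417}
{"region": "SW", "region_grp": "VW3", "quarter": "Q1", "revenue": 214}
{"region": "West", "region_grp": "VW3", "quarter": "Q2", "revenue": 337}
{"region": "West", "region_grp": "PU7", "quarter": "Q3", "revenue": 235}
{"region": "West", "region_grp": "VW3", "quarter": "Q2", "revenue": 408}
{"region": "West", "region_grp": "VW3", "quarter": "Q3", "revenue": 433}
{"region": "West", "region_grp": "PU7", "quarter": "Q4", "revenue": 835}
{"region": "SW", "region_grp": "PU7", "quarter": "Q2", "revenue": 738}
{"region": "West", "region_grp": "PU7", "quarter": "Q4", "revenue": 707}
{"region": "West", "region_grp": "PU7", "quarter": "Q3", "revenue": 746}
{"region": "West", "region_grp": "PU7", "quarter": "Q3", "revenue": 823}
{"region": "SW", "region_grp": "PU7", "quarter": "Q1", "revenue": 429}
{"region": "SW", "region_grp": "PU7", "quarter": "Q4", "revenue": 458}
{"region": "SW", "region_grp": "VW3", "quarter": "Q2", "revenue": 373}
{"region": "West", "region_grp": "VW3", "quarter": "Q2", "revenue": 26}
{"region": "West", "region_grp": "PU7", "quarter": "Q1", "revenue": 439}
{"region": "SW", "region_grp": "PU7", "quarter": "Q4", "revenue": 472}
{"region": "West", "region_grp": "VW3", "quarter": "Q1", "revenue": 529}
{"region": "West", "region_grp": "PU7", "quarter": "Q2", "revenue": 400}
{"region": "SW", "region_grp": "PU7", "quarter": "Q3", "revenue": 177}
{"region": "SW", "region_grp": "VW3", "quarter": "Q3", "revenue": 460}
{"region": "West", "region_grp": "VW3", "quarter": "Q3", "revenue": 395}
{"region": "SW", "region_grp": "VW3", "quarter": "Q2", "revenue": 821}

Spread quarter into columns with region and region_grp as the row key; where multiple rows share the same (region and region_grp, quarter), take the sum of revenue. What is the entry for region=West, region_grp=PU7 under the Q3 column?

Rows with region=West, region_grp=PU7 and quarter=Q3: revenue values are 753, 797, 235, 746, 823.
753 + 797 + 235 + 746 + 823 = 3354.

3354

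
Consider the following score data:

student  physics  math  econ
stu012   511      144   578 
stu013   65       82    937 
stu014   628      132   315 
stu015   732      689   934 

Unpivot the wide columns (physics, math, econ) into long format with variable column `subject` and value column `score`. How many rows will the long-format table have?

12

4 student values × 3 melted columns = 12 rows.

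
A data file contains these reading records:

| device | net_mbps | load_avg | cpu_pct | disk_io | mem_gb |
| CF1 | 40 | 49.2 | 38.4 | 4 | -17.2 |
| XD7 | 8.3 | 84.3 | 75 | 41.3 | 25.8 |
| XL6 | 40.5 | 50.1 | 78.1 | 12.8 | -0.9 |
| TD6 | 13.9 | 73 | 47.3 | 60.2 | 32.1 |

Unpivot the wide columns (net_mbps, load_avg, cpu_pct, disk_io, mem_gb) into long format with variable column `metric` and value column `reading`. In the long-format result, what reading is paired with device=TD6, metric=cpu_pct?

47.3

Unpivoting turns each (device, wide-column) pair into one long row.
The wide cell at row TD6, column cpu_pct holds 47.3, so the long row (TD6, cpu_pct) has reading=47.3.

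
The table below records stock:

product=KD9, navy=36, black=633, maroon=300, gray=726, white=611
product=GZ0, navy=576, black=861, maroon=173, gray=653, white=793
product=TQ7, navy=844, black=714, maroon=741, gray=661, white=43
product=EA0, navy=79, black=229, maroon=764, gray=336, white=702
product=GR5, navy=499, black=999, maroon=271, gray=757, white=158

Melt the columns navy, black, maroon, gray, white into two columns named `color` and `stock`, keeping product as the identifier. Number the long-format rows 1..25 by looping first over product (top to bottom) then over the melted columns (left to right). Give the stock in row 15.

43

25 rows total (5 × 5). Row 15: index ⌊(15-1)/5⌋ = 2 into product → TQ7; (15-1) mod 5 = 4 into the melted columns → white.
So row 15 is (TQ7, white, 43); stock = 43.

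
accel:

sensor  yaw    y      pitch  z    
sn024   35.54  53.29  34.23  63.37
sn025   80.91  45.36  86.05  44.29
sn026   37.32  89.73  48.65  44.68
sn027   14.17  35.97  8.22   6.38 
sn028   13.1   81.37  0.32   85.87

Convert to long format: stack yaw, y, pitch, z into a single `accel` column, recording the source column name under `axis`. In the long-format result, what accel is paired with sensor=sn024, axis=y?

Unpivoting turns each (sensor, wide-column) pair into one long row.
The wide cell at row sn024, column y holds 53.29, so the long row (sn024, y) has accel=53.29.

53.29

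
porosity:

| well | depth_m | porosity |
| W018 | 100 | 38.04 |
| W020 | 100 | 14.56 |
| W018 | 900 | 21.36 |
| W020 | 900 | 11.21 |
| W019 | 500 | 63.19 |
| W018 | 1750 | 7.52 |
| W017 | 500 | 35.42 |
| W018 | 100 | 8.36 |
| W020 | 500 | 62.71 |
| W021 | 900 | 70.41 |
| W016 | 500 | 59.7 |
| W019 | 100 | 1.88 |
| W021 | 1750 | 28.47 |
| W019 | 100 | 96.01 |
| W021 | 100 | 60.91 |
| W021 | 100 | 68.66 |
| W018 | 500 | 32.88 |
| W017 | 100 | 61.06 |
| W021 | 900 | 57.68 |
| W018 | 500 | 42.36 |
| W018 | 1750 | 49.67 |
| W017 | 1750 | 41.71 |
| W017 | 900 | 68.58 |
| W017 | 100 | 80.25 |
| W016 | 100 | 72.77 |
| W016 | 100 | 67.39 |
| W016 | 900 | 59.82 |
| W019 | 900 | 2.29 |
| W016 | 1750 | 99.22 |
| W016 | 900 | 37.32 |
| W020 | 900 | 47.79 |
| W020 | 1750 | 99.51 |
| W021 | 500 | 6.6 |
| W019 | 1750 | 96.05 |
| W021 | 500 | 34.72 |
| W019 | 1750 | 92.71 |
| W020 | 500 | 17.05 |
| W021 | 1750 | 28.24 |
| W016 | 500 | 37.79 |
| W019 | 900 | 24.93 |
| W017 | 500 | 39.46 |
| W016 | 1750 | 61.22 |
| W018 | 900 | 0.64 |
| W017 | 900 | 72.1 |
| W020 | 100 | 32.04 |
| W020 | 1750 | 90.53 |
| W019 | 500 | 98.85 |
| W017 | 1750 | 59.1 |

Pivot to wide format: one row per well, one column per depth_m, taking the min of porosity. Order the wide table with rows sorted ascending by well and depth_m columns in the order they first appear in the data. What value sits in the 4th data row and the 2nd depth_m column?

2.29

With rows sorted ascending by well, row 4 is well=W019. depth_m columns in first-appearance order: 100, 900, 500, 1750; column 2 is 900.
Long rows with well=W019, depth_m=900: min(2.29, 24.93) = 2.29.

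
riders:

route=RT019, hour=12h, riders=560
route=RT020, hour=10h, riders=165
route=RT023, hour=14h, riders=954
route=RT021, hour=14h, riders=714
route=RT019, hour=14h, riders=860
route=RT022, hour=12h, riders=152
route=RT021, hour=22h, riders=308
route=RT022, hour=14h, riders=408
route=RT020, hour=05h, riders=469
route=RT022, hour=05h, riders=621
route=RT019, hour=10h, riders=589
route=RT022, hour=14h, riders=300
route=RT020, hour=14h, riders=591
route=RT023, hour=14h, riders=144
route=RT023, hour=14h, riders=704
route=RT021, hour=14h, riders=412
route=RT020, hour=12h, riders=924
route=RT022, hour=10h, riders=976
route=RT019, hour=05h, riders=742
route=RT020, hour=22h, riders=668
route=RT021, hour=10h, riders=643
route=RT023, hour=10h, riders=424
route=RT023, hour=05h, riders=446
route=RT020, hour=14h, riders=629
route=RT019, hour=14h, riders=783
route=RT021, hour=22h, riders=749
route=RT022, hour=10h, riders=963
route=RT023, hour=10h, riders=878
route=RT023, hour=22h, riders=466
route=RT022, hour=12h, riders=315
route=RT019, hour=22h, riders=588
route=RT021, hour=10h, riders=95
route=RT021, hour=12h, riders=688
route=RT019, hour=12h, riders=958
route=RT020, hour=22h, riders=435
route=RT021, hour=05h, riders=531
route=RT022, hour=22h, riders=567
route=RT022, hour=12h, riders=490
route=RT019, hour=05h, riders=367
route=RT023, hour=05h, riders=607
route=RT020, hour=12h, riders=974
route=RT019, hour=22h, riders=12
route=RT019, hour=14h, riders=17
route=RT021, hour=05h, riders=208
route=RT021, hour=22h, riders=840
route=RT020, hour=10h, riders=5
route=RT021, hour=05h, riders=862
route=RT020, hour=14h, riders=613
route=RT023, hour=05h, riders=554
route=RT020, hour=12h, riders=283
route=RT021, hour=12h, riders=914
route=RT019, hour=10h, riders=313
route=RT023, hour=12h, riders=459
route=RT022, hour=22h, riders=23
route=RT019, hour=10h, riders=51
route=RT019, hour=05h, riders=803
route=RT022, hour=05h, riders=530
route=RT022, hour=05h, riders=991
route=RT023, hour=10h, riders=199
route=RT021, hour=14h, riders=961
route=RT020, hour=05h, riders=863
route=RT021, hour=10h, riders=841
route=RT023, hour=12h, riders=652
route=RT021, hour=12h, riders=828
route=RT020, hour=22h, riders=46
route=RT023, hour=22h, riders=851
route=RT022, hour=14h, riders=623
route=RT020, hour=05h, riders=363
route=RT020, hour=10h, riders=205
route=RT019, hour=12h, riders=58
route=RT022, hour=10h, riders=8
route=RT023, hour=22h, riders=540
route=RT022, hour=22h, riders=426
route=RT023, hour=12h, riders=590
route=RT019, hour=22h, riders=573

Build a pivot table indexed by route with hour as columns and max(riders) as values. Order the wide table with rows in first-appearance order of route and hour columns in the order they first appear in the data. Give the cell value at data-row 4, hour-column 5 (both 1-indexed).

With rows in first-appearance order of route, row 4 is route=RT021. hour columns in first-appearance order: 12h, 10h, 14h, 22h, 05h; column 5 is 05h.
Long rows with route=RT021, hour=05h: max(531, 208, 862) = 862.

862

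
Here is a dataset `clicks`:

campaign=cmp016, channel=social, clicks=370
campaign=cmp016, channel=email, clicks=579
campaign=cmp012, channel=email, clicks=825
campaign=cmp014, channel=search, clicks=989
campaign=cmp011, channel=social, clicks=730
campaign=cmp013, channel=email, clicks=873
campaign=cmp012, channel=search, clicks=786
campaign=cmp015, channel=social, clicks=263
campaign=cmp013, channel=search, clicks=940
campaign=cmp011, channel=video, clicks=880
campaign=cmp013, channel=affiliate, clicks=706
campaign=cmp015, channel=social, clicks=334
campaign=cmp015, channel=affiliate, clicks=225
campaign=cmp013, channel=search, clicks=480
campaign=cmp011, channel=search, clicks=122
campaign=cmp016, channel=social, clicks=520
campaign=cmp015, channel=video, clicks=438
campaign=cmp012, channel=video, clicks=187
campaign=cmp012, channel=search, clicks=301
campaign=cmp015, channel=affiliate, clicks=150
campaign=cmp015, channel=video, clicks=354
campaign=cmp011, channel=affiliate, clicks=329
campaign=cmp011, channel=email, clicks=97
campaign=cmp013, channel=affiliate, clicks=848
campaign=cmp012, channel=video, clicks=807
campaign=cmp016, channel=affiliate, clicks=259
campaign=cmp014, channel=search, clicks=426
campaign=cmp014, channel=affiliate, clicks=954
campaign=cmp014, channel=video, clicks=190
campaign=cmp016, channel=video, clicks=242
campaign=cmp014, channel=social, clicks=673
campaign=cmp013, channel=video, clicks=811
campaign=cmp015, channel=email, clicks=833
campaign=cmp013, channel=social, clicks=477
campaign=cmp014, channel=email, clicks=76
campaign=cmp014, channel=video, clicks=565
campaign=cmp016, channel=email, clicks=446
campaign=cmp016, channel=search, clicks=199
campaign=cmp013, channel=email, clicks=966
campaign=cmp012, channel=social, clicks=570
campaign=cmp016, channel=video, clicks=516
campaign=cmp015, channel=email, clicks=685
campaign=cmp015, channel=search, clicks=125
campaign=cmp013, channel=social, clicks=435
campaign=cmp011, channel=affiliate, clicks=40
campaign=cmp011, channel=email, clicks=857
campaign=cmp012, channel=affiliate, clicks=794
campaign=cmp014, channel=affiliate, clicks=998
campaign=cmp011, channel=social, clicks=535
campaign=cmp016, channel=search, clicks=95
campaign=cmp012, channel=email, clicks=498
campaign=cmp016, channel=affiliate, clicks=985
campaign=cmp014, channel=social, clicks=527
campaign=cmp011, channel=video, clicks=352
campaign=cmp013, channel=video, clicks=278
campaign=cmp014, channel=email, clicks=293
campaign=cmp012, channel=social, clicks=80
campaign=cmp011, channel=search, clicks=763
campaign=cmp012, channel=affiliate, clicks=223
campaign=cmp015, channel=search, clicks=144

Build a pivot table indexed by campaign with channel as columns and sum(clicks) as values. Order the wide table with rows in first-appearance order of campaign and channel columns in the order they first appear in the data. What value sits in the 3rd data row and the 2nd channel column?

With rows in first-appearance order of campaign, row 3 is campaign=cmp014. channel columns in first-appearance order: social, email, search, video, affiliate; column 2 is email.
Long rows with campaign=cmp014, channel=email: 76 + 293 = 369.

369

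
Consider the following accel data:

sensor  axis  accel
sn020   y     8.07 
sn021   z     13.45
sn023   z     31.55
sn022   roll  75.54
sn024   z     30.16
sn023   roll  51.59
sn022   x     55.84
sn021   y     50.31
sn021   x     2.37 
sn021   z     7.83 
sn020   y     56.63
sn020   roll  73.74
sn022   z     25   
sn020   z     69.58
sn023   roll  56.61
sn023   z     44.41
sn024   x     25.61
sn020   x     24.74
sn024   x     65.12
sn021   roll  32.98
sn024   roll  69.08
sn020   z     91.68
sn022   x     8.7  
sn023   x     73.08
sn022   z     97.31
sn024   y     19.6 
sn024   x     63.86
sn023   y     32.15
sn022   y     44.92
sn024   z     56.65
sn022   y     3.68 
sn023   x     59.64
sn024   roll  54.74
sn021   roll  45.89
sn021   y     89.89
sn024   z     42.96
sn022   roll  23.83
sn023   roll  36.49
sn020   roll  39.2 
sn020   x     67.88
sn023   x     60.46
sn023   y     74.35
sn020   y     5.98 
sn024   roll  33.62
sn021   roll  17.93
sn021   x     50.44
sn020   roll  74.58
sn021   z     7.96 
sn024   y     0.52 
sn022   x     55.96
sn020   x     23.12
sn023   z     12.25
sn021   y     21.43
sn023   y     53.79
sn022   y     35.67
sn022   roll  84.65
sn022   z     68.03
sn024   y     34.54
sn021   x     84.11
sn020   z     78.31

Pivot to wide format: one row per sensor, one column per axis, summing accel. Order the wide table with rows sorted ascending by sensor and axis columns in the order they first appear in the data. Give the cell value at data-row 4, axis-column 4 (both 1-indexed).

With rows sorted ascending by sensor, row 4 is sensor=sn023. axis columns in first-appearance order: y, z, roll, x; column 4 is x.
Long rows with sensor=sn023, axis=x: 73.08 + 59.64 + 60.46 = 193.18.

193.18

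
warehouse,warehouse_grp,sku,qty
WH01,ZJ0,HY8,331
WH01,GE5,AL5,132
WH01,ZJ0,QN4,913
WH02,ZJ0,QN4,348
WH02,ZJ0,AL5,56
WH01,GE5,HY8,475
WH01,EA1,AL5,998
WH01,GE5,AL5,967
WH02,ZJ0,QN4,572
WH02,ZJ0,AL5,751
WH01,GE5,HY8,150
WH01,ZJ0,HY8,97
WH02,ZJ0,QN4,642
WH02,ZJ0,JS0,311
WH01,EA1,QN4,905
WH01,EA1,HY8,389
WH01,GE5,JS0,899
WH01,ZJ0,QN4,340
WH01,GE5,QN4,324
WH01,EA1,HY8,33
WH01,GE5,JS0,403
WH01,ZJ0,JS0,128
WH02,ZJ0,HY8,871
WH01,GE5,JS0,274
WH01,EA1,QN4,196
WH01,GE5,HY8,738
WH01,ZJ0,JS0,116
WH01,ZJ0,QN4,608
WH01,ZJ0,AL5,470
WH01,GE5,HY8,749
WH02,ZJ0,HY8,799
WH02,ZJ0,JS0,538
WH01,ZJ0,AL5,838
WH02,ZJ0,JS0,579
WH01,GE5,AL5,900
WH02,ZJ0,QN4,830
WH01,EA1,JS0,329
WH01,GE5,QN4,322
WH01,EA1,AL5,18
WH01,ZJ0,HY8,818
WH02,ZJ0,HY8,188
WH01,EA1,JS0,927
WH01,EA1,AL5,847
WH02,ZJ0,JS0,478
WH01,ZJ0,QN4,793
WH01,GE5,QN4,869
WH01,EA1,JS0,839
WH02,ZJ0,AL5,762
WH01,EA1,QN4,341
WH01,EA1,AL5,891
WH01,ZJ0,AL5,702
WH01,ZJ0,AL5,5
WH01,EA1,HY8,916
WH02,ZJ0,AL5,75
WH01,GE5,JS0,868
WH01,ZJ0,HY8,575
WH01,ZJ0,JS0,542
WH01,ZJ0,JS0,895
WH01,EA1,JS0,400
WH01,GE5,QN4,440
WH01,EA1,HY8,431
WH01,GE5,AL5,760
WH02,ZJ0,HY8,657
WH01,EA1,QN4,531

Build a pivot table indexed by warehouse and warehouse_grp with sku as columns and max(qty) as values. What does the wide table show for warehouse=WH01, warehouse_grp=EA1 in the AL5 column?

Rows with warehouse=WH01, warehouse_grp=EA1 and sku=AL5: qty values are 998, 18, 847, 891.
max(998, 18, 847, 891) = 998.

998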